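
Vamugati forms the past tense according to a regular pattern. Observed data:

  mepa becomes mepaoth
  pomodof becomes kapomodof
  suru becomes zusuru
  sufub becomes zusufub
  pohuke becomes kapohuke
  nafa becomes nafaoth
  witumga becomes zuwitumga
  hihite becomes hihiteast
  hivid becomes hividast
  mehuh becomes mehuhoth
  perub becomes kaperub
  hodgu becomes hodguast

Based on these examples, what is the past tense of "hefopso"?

hefopsoast

pohuke and hihite both end in -e yet inflect differently (kapohuke, hihiteast), so the final letter is not what conditions the rule; the first letter is.
"hefopso" begins with h-. The stems beginning with h- (hivid → hividast, hodgu → hodguast, hihite → hihiteast) add -ast.
The other patterns: stems beginning with p- add the prefix ka-; stems beginning with m- or n- add -oth; stems beginning with s- or w- add the prefix zu-.
So hefopso → hefopsoast.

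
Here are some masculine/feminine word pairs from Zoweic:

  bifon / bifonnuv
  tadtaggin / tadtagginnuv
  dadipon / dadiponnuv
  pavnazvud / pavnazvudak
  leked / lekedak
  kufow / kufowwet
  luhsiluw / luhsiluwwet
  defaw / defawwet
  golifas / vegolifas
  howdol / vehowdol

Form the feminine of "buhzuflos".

bifon and kufow both have last vowel 'o' yet inflect differently (bifonnuv, kufowwet), so the last vowel is not what conditions the rule; the final letter is.
"buhzuflos" ends in -s. The one such stem in the data (golifas → vegolifas) adds the prefix ve-, so the same rule applies.
So buhzuflos → vebuhzuflos.

vebuhzuflos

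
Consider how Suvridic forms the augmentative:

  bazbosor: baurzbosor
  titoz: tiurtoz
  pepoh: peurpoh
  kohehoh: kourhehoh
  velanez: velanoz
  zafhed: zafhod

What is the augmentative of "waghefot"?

titoz and velanez both end in -z yet inflect differently (tiurtoz, velanoz), so the final letter is not what conditions the rule; the last vowel is.
"waghefot" has last vowel 'o'. The stems whose last vowel is 'o' (bazbosor → baurzbosor, titoz → tiurtoz, pepoh → peurpoh) insert -ur- after the first vowel.
So waghefot → waurghefot.

waurghefot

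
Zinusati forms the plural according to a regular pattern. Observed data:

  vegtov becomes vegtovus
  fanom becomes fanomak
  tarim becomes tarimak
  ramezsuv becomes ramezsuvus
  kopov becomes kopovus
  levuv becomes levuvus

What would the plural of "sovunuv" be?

sovunuvus

"sovunuv" ends in -v. The stems ending in -v (kopov → kopovus, ramezsuv → ramezsuvus, vegtov → vegtovus) add -us.
So sovunuv → sovunuvus.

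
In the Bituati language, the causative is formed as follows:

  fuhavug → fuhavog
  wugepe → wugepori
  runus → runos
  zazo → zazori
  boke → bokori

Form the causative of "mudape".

runus and zazo both have 2 vowels yet inflect differently (runos, zazori), so the number of vowels is not what conditions the rule; whether the stem ends in a vowel or a consonant is.
"mudape" ends in a vowel. The stems ending in a vowel (zazo → zazori, wugepe → wugepori, boke → bokori) drop the final letter and add -ori.
The other pattern: stems ending in a consonant change the last vowel to 'o'.
So mudape → mudapori.

mudapori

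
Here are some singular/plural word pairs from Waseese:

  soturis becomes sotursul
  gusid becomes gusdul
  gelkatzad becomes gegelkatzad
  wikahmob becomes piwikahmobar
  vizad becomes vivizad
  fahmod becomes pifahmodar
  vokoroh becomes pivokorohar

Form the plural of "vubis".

gusid and fahmod both end in -d yet inflect differently (gusdul, pifahmodar), so the final letter is not what conditions the rule; the last vowel is.
"vubis" has last vowel 'i'. The stems whose last vowel is 'i' (soturis → sotursul, gusid → gusdul) delete the last vowel and add -ul.
The other patterns: stems whose last vowel is 'o' add pi- … -ar around the stem; stems whose last vowel is 'a' repeat the first consonant+vowel as a prefix.
So vubis → vubsul.

vubsul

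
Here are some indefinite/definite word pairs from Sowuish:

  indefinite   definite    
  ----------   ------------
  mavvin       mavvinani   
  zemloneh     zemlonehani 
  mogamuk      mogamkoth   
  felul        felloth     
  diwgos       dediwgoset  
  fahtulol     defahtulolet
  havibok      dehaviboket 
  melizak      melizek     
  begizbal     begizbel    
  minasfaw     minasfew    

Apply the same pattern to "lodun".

lodnoth

felul and fahtulol both end in -l yet inflect differently (felloth, defahtulolet), so the final letter is not what conditions the rule; the last vowel is.
"lodun" has last vowel 'u'. The stems whose last vowel is 'u' (mogamuk → mogamkoth, felul → felloth) delete the last vowel and add -oth.
So lodun → lodnoth.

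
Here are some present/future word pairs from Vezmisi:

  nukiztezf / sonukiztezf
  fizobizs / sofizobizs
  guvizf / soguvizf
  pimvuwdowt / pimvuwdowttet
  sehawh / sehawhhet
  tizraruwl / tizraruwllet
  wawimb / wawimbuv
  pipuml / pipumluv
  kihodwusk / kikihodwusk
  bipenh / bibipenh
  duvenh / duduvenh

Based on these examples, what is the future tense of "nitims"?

nitimsuv

tizraruwl and pipuml both end in -l yet inflect differently (tizraruwllet, pipumluv), so the final letter is not what conditions the rule; the second-to-last letter is.
"nitims" has second-to-last letter 'm'. The stems whose second-to-last letter is 'm' (wawimb → wawimbuv, pipuml → pipumluv) add -uv.
So nitims → nitimsuv.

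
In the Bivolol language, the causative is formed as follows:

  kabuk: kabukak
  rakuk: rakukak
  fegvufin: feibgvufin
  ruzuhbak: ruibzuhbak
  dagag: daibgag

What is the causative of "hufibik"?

huibfibik

"hufibik" has last vowel 'i'. The one such stem in the data (fegvufin → feibgvufin) inserts -ib- after the first vowel (as do ruzuhbak, dagag), so the same rule applies.
The other pattern: stems whose last vowel is 'u' add -ak.
So hufibik → huibfibik.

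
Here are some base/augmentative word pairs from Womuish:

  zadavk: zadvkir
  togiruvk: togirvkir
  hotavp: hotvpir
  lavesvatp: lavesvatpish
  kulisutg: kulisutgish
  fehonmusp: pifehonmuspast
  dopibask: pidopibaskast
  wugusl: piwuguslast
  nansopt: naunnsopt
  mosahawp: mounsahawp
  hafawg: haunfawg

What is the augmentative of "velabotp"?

hotavp and lavesvatp both end in -p yet inflect differently (hotvpir, lavesvatpish), so the final letter is not what conditions the rule; the second-to-last letter is.
"velabotp" has second-to-last letter 't'. The stems whose second-to-last letter is 't' (lavesvatp → lavesvatpish, kulisutg → kulisutgish) add -ish.
The other patterns: stems whose second-to-last letter is 'v' delete the last vowel and add -ir; stems whose second-to-last letter is 's' add pi- … -ast around the stem; stems whose second-to-last letter is 'p' or 'w' insert -un- after the first vowel.
So velabotp → velabotpish.

velabotpish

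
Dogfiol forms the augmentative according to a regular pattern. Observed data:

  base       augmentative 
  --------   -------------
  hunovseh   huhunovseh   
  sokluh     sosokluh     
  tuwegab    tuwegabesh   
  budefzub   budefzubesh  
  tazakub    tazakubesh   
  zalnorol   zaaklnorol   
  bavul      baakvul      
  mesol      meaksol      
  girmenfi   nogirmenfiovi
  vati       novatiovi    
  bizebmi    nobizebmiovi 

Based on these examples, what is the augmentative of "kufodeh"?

kukufodeh

sokluh and budefzub both have last vowel 'u' yet inflect differently (sosokluh, budefzubesh), so the last vowel is not what conditions the rule; the final letter is.
"kufodeh" ends in -h. The stems ending in -h (hunovseh → huhunovseh, sokluh → sosokluh) repeat the first consonant+vowel as a prefix.
The other patterns: stems ending in -b add -esh; stems ending in -l insert -ak- after the first vowel; stems ending in -i add no- … -ovi around the stem.
So kufodeh → kukufodeh.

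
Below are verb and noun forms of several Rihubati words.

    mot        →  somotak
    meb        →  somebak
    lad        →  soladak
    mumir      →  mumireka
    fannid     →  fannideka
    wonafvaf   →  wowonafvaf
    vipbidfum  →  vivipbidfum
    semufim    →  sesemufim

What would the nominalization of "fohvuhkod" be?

"fohvuhkod" has 3 vowels. The stems with 3 vowels (wonafvaf → wowonafvaf, vipbidfum → vivipbidfum, semufim → sesemufim) repeat the first consonant+vowel as a prefix.
So fohvuhkod → fofohvuhkod.

fofohvuhkod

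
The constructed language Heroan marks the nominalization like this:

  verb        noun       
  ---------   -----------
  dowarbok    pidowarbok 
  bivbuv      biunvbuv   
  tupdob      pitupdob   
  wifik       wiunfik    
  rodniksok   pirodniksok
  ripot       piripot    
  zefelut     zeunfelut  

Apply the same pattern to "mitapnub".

dowarbok and wifik both end in -k yet inflect differently (pidowarbok, wiunfik), so the final letter is not what conditions the rule; the last vowel is.
"mitapnub" has last vowel 'u'. The stems whose last vowel is 'u' (zefelut → zeunfelut, bivbuv → biunvbuv) insert -un- after the first vowel.
So mitapnub → miuntapnub.

miuntapnub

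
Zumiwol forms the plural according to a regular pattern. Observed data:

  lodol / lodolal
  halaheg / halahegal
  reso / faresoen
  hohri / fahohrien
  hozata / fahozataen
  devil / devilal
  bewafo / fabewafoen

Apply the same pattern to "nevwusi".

hohri and devil both have last vowel 'i' yet inflect differently (fahohrien, devilal), so the last vowel is not what conditions the rule; whether the stem ends in a vowel or a consonant is.
"nevwusi" ends in a vowel. The stems ending in a vowel (hozata → fahozataen, hohri → fahohrien, bewafo → fabewafoen) add fa- … -en around the stem.
The other pattern: stems ending in a consonant add -al.
So nevwusi → fanevwusien.

fanevwusien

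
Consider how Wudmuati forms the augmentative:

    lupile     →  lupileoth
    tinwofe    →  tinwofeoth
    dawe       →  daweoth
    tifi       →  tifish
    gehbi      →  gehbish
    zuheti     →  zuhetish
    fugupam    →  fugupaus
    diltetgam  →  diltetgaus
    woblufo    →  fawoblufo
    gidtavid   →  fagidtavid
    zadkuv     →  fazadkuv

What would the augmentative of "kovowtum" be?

tifi and gidtavid both have last vowel 'i' yet inflect differently (tifish, fagidtavid), so the last vowel is not what conditions the rule; the final letter is.
"kovowtum" ends in -m. The stems ending in -m (fugupam → fugupaus, diltetgam → diltetgaus) drop the final letter and add -us.
So kovowtum → kovowtuus.

kovowtuus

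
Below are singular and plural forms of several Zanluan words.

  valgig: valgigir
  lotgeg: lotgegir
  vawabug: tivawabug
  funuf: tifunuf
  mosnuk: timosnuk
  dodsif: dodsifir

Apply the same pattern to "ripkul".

vawabug and lotgeg both end in -g yet inflect differently (tivawabug, lotgegir), so the final letter is not what conditions the rule; the last vowel is.
"ripkul" has last vowel 'u'. The stems whose last vowel is 'u' (mosnuk → timosnuk, vawabug → tivawabug, funuf → tifunuf) add the prefix ti-.
So ripkul → tiripkul.

tiripkul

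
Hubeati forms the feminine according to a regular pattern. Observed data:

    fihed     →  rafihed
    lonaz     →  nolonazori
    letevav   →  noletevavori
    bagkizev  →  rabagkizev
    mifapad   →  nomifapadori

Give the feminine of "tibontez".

letevav and bagkizev both end in -v yet inflect differently (noletevavori, rabagkizev), so the final letter is not what conditions the rule; the last vowel is.
"tibontez" has last vowel 'e'. The stems whose last vowel is 'e' (bagkizev → rabagkizev, fihed → rafihed) add the prefix ra-.
So tibontez → ratibontez.

ratibontez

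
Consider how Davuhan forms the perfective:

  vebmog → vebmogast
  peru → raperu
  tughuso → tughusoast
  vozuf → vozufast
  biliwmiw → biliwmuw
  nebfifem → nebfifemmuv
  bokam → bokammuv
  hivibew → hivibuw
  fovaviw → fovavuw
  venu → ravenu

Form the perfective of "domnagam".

domnagammuv

hivibew and nebfifem both have last vowel 'e' yet inflect differently (hivibuw, nebfifemmuv), so the last vowel is not what conditions the rule; the final letter is.
"domnagam" ends in -m. The stems ending in -m (bokam → bokammuv, nebfifem → nebfifemmuv) double the final consonant and add -uv.
The other patterns: stems ending in -w change the last vowel to 'u'; stems ending in -u add the prefix ra-; stems ending in -f, -g or -o add -ast.
So domnagam → domnagammuv.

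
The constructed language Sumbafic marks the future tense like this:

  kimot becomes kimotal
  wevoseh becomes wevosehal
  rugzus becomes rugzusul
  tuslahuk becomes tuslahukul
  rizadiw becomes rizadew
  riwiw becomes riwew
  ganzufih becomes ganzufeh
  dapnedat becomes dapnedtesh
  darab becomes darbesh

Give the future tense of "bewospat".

"bewospat" has last vowel 'a'. The stems whose last vowel is 'a' (dapnedat → dapnedtesh, darab → darbesh) delete the last vowel and add -esh.
The other patterns: stems whose last vowel is 'e' or 'o' add -al; stems whose last vowel is 'u' add -ul; stems whose last vowel is 'i' change the last vowel to 'e'.
So bewospat → bewosptesh.

bewosptesh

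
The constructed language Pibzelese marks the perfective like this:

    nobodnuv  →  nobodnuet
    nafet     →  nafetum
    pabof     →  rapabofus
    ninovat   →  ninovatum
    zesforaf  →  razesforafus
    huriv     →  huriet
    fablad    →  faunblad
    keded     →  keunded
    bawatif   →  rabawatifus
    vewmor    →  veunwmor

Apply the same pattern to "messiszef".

ninovat and zesforaf both have last vowel 'a' yet inflect differently (ninovatum, razesforafus), so the last vowel is not what conditions the rule; the final letter is.
"messiszef" ends in -f. The stems ending in -f (pabof → rapabofus, zesforaf → razesforafus, bawatif → rabawatifus) add ra- … -us around the stem.
The other patterns: stems ending in -t add -um; stems ending in -v drop the final letter and add -et; stems ending in -d or -r insert -un- after the first vowel.
So messiszef → ramessiszefus.

ramessiszefus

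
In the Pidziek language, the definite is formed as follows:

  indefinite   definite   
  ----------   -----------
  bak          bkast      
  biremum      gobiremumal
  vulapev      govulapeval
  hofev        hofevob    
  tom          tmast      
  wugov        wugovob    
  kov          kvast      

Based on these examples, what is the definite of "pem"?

pmast

kov and hofev both end in -v yet inflect differently (kvast, hofevob), so the final letter is not what conditions the rule; the number of vowels is.
"pem" has 1 vowel. The stems with 1 vowel (bak → bkast, tom → tmast, kov → kvast) delete the last vowel and add -ast.
So pem → pmast.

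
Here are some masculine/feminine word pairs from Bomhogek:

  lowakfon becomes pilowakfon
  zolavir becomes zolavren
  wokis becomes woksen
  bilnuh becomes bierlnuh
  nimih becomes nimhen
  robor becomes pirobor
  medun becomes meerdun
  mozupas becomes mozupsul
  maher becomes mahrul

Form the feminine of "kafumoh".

nimih and bilnuh both end in -h yet inflect differently (nimhen, bierlnuh), so the final letter is not what conditions the rule; the last vowel is.
"kafumoh" has last vowel 'o'. The stems whose last vowel is 'o' (lowakfon → pilowakfon, robor → pirobor) add the prefix pi-.
So kafumoh → pikafumoh.

pikafumoh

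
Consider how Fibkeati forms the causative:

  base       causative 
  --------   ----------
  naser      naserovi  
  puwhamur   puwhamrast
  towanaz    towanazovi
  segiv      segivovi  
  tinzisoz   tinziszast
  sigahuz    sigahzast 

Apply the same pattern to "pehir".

"pehir" has last vowel 'i'. The one such stem in the data (segiv → segivovi) adds -ovi, so the same rule applies.
So pehir → pehirovi.

pehirovi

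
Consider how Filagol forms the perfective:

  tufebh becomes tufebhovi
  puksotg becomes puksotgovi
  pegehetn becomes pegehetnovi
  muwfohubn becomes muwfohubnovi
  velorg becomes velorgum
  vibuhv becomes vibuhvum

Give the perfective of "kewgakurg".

kewgakurgum

puksotg and velorg both end in -g yet inflect differently (puksotgovi, velorgum), so the final letter is not what conditions the rule; the second-to-last letter is.
"kewgakurg" has second-to-last letter 'r'. The one such stem in the data (velorg → velorgum) adds -um, so the same rule applies.
So kewgakurg → kewgakurgum.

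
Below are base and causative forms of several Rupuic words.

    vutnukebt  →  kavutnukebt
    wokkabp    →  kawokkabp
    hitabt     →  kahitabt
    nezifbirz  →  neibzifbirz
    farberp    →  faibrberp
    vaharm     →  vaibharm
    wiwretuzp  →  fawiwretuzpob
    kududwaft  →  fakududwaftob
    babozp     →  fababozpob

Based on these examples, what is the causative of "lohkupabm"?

wokkabp and farberp both end in -p yet inflect differently (kawokkabp, faibrberp), so the final letter is not what conditions the rule; the second-to-last letter is.
"lohkupabm" has second-to-last letter 'b'. The stems whose second-to-last letter is 'b' (vutnukebt → kavutnukebt, wokkabp → kawokkabp, hitabt → kahitabt) add the prefix ka-.
The other patterns: stems whose second-to-last letter is 'r' insert -ib- after the first vowel; stems whose second-to-last letter is 'f' or 'z' add fa- … -ob around the stem.
So lohkupabm → kalohkupabm.

kalohkupabm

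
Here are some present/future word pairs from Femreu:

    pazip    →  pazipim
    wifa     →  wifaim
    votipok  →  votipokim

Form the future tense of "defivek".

Every pair shown (pazip → pazipim, wifa → wifaim, votipok → votipokim) follows the same rule: add -im.
So defivek → defivekim.

defivekim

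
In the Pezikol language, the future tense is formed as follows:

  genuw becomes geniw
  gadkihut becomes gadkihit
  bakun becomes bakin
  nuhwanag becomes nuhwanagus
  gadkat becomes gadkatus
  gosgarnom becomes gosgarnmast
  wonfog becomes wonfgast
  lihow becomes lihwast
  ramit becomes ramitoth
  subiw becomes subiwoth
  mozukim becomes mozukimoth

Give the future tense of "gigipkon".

gigipknast

gadkihut and gadkat both end in -t yet inflect differently (gadkihit, gadkatus), so the final letter is not what conditions the rule; the last vowel is.
"gigipkon" has last vowel 'o'. The stems whose last vowel is 'o' (gosgarnom → gosgarnmast, wonfog → wonfgast, lihow → lihwast) delete the last vowel and add -ast.
So gigipkon → gigipknast.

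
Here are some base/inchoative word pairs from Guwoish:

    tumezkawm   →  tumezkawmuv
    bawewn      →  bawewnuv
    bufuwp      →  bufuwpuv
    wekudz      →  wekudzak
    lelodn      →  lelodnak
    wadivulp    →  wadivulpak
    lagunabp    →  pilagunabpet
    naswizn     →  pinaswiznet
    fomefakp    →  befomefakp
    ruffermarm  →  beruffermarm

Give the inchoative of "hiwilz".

hiwilzak

bawewn and lelodn both end in -n yet inflect differently (bawewnuv, lelodnak), so the final letter is not what conditions the rule; the second-to-last letter is.
"hiwilz" has second-to-last letter 'l'. The one such stem in the data (wadivulp → wadivulpak) adds -ak, so the same rule applies.
So hiwilz → hiwilzak.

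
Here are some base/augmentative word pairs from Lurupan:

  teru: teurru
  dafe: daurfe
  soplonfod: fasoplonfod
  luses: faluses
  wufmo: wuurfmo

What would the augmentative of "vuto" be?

vuurto

wufmo and soplonfod both have last vowel 'o' yet inflect differently (wuurfmo, fasoplonfod), so the last vowel is not what conditions the rule; whether the stem ends in a vowel or a consonant is.
"vuto" ends in a vowel. The stems ending in a vowel (dafe → daurfe, wufmo → wuurfmo, teru → teurru) insert -ur- after the first vowel.
The other pattern: stems ending in a consonant add the prefix fa-.
So vuto → vuurto.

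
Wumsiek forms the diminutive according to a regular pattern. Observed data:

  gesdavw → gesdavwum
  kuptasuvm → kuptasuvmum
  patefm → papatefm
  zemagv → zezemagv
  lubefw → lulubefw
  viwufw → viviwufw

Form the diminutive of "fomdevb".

fomdevbum

"fomdevb" has second-to-last letter 'v'. The stems whose second-to-last letter is 'v' (gesdavw → gesdavwum, kuptasuvm → kuptasuvmum) add -um.
The other pattern: stems whose second-to-last letter is 'f' or 'g' repeat the first consonant+vowel as a prefix.
So fomdevb → fomdevbum.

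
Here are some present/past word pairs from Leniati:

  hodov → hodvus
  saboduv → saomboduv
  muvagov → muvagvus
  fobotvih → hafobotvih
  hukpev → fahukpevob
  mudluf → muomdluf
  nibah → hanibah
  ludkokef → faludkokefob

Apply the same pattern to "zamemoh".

hukpev and saboduv both end in -v yet inflect differently (fahukpevob, saomboduv), so the final letter is not what conditions the rule; the last vowel is.
"zamemoh" has last vowel 'o'. The stems whose last vowel is 'o' (muvagov → muvagvus, hodov → hodvus) delete the last vowel and add -us.
The other patterns: stems whose last vowel is 'a' or 'i' add the prefix ha-; stems whose last vowel is 'e' add fa- … -ob around the stem; stems whose last vowel is 'u' insert -om- after the first vowel.
So zamemoh → zamemhus.

zamemhus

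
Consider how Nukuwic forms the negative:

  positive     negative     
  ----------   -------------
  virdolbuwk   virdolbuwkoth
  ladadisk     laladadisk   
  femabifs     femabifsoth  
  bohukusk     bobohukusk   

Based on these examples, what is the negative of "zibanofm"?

zibanofmoth

bohukusk and virdolbuwk both end in -k yet inflect differently (bobohukusk, virdolbuwkoth), so the final letter is not what conditions the rule; the second-to-last letter is.
"zibanofm" has second-to-last letter 'f'. The one such stem in the data (femabifs → femabifsoth) adds -oth, so the same rule applies.
So zibanofm → zibanofmoth.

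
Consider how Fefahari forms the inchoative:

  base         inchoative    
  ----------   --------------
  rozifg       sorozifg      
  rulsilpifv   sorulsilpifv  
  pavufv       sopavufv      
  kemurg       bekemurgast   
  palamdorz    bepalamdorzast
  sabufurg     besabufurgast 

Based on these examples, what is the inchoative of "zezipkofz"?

sozezipkofz

rozifg and kemurg both end in -g yet inflect differently (sorozifg, bekemurgast), so the final letter is not what conditions the rule; the second-to-last letter is.
"zezipkofz" has second-to-last letter 'f'. The stems whose second-to-last letter is 'f' (rozifg → sorozifg, rulsilpifv → sorulsilpifv, pavufv → sopavufv) add the prefix so-.
So zezipkofz → sozezipkofz.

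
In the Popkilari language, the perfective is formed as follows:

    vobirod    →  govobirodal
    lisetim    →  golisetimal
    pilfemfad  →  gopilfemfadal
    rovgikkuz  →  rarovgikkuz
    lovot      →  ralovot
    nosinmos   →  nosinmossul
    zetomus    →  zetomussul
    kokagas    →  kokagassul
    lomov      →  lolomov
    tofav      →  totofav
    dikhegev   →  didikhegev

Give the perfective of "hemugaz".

vobirod and lovot both have last vowel 'o' yet inflect differently (govobirodal, ralovot), so the last vowel is not what conditions the rule; the final letter is.
"hemugaz" ends in -z. The one such stem in the data (rovgikkuz → rarovgikkuz) adds the prefix ra-, so the same rule applies.
The other patterns: stems ending in -d or -m add go- … -al around the stem; stems ending in -s double the final consonant and add -ul; stems ending in -v repeat the first consonant+vowel as a prefix.
So hemugaz → rahemugaz.

rahemugaz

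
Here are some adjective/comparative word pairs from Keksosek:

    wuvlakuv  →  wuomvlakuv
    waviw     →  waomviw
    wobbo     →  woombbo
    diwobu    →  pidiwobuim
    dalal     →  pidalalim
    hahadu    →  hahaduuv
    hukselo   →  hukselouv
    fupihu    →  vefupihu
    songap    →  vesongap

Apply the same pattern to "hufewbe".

diwobu and hahadu both end in -u yet inflect differently (pidiwobuim, hahaduuv), so the final letter is not what conditions the rule; the first letter is.
"hufewbe" begins with h-. The stems beginning with h- (hahadu → hahaduuv, hukselo → hukselouv) add -uv.
So hufewbe → hufewbeuv.

hufewbeuv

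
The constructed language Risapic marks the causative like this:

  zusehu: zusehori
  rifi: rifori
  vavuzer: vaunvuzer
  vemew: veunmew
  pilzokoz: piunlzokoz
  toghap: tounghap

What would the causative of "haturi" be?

haturori

zusehu and pilzokoz both have 3 vowels yet inflect differently (zusehori, piunlzokoz), so the number of vowels is not what conditions the rule; whether the stem ends in a vowel or a consonant is.
"haturi" ends in a vowel. The stems ending in a vowel (rifi → rifori, zusehu → zusehori) drop the final letter and add -ori.
So haturi → haturori.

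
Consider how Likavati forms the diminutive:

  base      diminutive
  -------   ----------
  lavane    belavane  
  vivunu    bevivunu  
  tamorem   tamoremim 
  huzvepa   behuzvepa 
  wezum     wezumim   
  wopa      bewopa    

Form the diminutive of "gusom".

"gusom" ends in a consonant. The stems ending in a consonant (tamorem → tamoremim, wezum → wezumim) add -im.
The other pattern: stems ending in a vowel add the prefix be-.
So gusom → gusomim.

gusomim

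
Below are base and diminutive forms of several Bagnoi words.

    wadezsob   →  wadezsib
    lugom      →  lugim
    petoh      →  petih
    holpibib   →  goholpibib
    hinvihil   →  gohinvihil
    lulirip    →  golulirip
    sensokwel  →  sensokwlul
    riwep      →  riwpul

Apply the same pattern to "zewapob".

zewapib

"zewapob" has last vowel 'o'. The stems whose last vowel is 'o' (wadezsob → wadezsib, lugom → lugim, petoh → petih) change the last vowel to 'i'.
So zewapob → zewapib.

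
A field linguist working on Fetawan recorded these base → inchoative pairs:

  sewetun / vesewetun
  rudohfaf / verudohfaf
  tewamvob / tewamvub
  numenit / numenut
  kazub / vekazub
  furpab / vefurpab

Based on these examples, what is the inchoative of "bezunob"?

bezunub

furpab and tewamvob both end in -b yet inflect differently (vefurpab, tewamvub), so the final letter is not what conditions the rule; the last vowel is.
"bezunob" has last vowel 'o'. The one such stem in the data (tewamvob → tewamvub) changes the last vowel to 'u' (as does numenit), so the same rule applies.
The other pattern: stems whose last vowel is 'a' or 'u' add the prefix ve-.
So bezunob → bezunub.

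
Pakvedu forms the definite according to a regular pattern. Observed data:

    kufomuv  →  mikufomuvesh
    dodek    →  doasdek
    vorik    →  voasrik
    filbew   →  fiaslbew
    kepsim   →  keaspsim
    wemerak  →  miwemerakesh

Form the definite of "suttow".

suasttow

wemerak and vorik both end in -k yet inflect differently (miwemerakesh, voasrik), so the final letter is not what conditions the rule; the number of vowels is.
"suttow" has 2 vowels. The stems with 2 vowels (kepsim → keaspsim, filbew → fiaslbew, vorik → voasrik) insert -as- after the first vowel.
So suttow → suasttow.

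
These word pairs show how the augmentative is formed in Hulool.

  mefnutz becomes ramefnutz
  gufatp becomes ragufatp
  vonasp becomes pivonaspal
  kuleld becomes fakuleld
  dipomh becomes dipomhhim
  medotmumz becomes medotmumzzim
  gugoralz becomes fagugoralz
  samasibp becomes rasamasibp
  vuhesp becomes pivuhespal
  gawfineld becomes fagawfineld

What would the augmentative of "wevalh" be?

gugoralz and medotmumz both end in -z yet inflect differently (fagugoralz, medotmumzzim), so the final letter is not what conditions the rule; the second-to-last letter is.
"wevalh" has second-to-last letter 'l'. The stems whose second-to-last letter is 'l' (gawfineld → fagawfineld, kuleld → fakuleld, gugoralz → fagugoralz) add the prefix fa-.
The other patterns: stems whose second-to-last letter is 'm' double the final consonant and add -im; stems whose second-to-last letter is 's' add pi- … -al around the stem; stems whose second-to-last letter is 'b' or 't' add the prefix ra-.
So wevalh → fawevalh.

fawevalh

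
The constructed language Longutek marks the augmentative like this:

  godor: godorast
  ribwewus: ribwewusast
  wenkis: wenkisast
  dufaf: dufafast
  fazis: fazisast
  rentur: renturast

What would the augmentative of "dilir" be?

Every pair shown (godor → godorast, ribwewus → ribwewusast, wenkis → wenkisast, …) follows the same rule: add -ast.
So dilir → dilirast.

dilirast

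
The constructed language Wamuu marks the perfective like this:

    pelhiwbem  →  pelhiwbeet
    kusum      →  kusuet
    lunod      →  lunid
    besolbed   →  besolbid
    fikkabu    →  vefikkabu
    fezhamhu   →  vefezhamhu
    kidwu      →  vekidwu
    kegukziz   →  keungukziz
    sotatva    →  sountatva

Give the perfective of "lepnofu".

velepnofu

"lepnofu" ends in -u. The stems ending in -u (fikkabu → vefikkabu, fezhamhu → vefezhamhu, kidwu → vekidwu) add the prefix ve-.
So lepnofu → velepnofu.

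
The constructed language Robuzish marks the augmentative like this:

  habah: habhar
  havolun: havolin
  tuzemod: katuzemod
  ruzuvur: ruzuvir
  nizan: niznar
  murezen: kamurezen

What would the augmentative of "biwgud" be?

biwgid

havolun and nizan both end in -n yet inflect differently (havolin, niznar), so the final letter is not what conditions the rule; the last vowel is.
"biwgud" has last vowel 'u'. The stems whose last vowel is 'u' (havolun → havolin, ruzuvur → ruzuvir) change the last vowel to 'i'.
The other patterns: stems whose last vowel is 'a' delete the last vowel and add -ar; stems whose last vowel is 'e' or 'o' add the prefix ka-.
So biwgud → biwgid.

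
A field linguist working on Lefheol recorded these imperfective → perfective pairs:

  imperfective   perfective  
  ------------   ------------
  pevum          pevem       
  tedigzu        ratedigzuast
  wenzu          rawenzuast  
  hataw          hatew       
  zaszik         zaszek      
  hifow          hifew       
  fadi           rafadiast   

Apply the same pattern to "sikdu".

rasikduast

"sikdu" ends in a vowel. The stems ending in a vowel (fadi → rafadiast, tedigzu → ratedigzuast, wenzu → rawenzuast) add ra- … -ast around the stem.
The other pattern: stems ending in a consonant change the last vowel to 'e'.
So sikdu → rasikduast.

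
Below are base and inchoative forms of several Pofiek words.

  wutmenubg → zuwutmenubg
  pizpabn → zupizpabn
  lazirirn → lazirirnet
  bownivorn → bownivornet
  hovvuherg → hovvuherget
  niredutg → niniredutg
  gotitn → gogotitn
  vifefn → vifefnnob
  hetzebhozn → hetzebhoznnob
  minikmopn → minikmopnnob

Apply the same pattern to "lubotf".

lulubotf

"lubotf" has second-to-last letter 't'. The stems whose second-to-last letter is 't' (niredutg → niniredutg, gotitn → gogotitn) repeat the first consonant+vowel as a prefix.
So lubotf → lulubotf.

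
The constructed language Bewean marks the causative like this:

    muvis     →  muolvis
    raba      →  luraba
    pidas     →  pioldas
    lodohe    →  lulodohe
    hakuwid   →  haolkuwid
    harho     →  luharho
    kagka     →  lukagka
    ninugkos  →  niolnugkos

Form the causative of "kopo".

harho and ninugkos both have last vowel 'o' yet inflect differently (luharho, niolnugkos), so the last vowel is not what conditions the rule; whether the stem ends in a vowel or a consonant is.
"kopo" ends in a vowel. The stems ending in a vowel (kagka → lukagka, lodohe → lulodohe, raba → luraba) add the prefix lu-.
The other pattern: stems ending in a consonant insert -ol- after the first vowel.
So kopo → lukopo.

lukopo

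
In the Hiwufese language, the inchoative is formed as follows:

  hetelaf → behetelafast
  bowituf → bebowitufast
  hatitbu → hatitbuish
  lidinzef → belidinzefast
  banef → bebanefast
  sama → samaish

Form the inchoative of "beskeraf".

bebeskerafast

sama and hetelaf both have last vowel 'a' yet inflect differently (samaish, behetelafast), so the last vowel is not what conditions the rule; whether the stem ends in a vowel or a consonant is.
"beskeraf" ends in a consonant. The stems ending in a consonant (hetelaf → behetelafast, banef → bebanefast, bowituf → bebowitufast) add be- … -ast around the stem.
The other pattern: stems ending in a vowel add -ish.
So beskeraf → bebeskerafast.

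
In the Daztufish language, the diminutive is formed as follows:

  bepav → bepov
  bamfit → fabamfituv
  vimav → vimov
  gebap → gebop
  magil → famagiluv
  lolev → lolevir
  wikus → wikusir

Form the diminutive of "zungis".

bepav and lolev both end in -v yet inflect differently (bepov, lolevir), so the final letter is not what conditions the rule; the last vowel is.
"zungis" has last vowel 'i'. The stems whose last vowel is 'i' (bamfit → fabamfituv, magil → famagiluv) add fa- … -uv around the stem.
So zungis → fazungisuv.

fazungisuv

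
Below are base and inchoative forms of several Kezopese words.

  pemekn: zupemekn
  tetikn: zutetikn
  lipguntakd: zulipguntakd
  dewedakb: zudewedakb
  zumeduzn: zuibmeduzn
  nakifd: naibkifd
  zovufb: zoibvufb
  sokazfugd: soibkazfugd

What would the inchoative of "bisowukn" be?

pemekn and zumeduzn both end in -n yet inflect differently (zupemekn, zuibmeduzn), so the final letter is not what conditions the rule; the second-to-last letter is.
"bisowukn" has second-to-last letter 'k'. The stems whose second-to-last letter is 'k' (pemekn → zupemekn, tetikn → zutetikn, lipguntakd → zulipguntakd) add the prefix zu-.
So bisowukn → zubisowukn.

zubisowukn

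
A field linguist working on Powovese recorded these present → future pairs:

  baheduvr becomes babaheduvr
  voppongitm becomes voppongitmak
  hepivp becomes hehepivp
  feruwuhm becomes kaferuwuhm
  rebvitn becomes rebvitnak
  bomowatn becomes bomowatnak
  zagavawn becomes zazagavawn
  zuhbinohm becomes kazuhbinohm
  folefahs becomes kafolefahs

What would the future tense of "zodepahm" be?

"zodepahm" has second-to-last letter 'h'. The stems whose second-to-last letter is 'h' (folefahs → kafolefahs, zuhbinohm → kazuhbinohm, feruwuhm → kaferuwuhm) add the prefix ka-.
The other patterns: stems whose second-to-last letter is 't' add -ak; stems whose second-to-last letter is 'v' or 'w' repeat the first consonant+vowel as a prefix.
So zodepahm → kazodepahm.

kazodepahm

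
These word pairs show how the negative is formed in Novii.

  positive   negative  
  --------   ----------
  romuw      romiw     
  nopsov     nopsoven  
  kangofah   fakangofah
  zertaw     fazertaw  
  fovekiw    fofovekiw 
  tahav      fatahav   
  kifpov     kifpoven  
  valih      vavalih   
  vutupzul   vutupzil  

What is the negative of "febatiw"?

fovekiw and romuw both end in -w yet inflect differently (fofovekiw, romiw), so the final letter is not what conditions the rule; the last vowel is.
"febatiw" has last vowel 'i'. The stems whose last vowel is 'i' (fovekiw → fofovekiw, valih → vavalih) repeat the first consonant+vowel as a prefix.
So febatiw → fefebatiw.

fefebatiw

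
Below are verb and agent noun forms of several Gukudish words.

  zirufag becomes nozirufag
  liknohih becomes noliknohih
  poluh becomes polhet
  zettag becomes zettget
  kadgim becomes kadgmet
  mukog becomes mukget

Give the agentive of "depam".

depmet

liknohih and poluh both end in -h yet inflect differently (noliknohih, polhet), so the final letter is not what conditions the rule; the number of vowels is.
"depam" has 2 vowels. The stems with 2 vowels (poluh → polhet, zettag → zettget, kadgim → kadgmet) delete the last vowel and add -et.
So depam → depmet.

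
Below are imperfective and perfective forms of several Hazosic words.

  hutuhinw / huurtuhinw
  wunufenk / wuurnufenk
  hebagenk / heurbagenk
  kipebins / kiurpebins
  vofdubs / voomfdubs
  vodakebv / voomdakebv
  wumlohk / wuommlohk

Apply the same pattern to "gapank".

gaurpank

kipebins and vofdubs both end in -s yet inflect differently (kiurpebins, voomfdubs), so the final letter is not what conditions the rule; the second-to-last letter is.
"gapank" has second-to-last letter 'n'. The stems whose second-to-last letter is 'n' (hutuhinw → huurtuhinw, wunufenk → wuurnufenk, hebagenk → heurbagenk) insert -ur- after the first vowel.
The other pattern: stems whose second-to-last letter is 'b' or 'h' insert -om- after the first vowel.
So gapank → gaurpank.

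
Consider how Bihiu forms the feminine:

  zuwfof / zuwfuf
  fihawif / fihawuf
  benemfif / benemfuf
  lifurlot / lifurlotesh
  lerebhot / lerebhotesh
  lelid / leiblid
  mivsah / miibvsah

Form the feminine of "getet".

zuwfof and lifurlot both have last vowel 'o' yet inflect differently (zuwfuf, lifurlotesh), so the last vowel is not what conditions the rule; the final letter is.
"getet" ends in -t. The stems ending in -t (lifurlot → lifurlotesh, lerebhot → lerebhotesh) add -esh.
The other patterns: stems ending in -f change the last vowel to 'u'; stems ending in -d or -h insert -ib- after the first vowel.
So getet → getetesh.

getetesh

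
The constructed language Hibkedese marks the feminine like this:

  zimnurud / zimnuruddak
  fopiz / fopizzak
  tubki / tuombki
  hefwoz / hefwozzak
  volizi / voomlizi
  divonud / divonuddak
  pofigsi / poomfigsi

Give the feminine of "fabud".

fabuddak

pofigsi and fopiz both have last vowel 'i' yet inflect differently (poomfigsi, fopizzak), so the last vowel is not what conditions the rule; the final letter is.
"fabud" ends in -d. The stems ending in -d (zimnurud → zimnuruddak, divonud → divonuddak) double the final consonant and add -ak.
The other pattern: stems ending in -i insert -om- after the first vowel.
So fabud → fabuddak.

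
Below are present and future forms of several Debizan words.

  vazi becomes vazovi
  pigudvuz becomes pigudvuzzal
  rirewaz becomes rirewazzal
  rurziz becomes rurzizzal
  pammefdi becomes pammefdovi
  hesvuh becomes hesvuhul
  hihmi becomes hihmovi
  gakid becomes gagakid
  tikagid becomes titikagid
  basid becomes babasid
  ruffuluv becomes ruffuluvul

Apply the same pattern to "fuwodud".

fufuwodud

"fuwodud" ends in -d. The stems ending in -d (gakid → gagakid, tikagid → titikagid, basid → babasid) repeat the first consonant+vowel as a prefix.
So fuwodud → fufuwodud.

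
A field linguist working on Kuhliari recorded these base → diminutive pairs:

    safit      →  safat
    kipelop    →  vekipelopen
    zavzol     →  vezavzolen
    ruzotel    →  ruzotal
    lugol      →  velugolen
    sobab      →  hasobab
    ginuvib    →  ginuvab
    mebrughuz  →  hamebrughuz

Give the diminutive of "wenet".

ruzotel and lugol both end in -l yet inflect differently (ruzotal, velugolen), so the final letter is not what conditions the rule; the last vowel is.
"wenet" has last vowel 'e'. The one such stem in the data (ruzotel → ruzotal) changes the last vowel to 'a' (as do ginuvib, safit), so the same rule applies.
The other patterns: stems whose last vowel is 'o' add ve- … -en around the stem; stems whose last vowel is 'a' or 'u' add the prefix ha-.
So wenet → wenat.

wenat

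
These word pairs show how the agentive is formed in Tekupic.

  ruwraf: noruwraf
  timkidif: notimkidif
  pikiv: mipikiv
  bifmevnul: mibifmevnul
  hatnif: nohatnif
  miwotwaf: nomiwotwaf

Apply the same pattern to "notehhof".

nonotehhof

timkidif and pikiv both have last vowel 'i' yet inflect differently (notimkidif, mipikiv), so the last vowel is not what conditions the rule; the final letter is.
"notehhof" ends in -f. The stems ending in -f (timkidif → notimkidif, ruwraf → noruwraf, hatnif → nohatnif) add the prefix no-.
The other pattern: stems ending in -l or -v add the prefix mi-.
So notehhof → nonotehhof.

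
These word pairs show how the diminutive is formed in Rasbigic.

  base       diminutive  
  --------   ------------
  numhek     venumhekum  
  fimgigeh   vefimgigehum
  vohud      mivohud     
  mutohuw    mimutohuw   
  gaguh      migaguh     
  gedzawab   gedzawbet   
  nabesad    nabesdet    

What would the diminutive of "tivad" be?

tivdet

"tivad" has last vowel 'a'. The stems whose last vowel is 'a' (gedzawab → gedzawbet, nabesad → nabesdet) delete the last vowel and add -et.
So tivad → tivdet.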